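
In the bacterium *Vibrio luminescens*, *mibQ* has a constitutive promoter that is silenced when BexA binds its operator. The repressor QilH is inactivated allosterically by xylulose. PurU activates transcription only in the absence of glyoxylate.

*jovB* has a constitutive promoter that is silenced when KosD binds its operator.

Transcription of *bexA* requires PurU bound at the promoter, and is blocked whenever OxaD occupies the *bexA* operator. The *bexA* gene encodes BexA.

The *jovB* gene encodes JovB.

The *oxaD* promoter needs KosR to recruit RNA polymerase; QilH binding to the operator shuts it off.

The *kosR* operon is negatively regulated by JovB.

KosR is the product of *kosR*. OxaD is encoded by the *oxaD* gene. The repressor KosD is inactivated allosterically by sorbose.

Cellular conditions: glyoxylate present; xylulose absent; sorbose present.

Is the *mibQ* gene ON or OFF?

Sorbose is present, so KosD is inactive.
With no repressor bound, *jovB* is transcribed.
So JovB is produced and active.
With repressor JovB bound, *kosR* is not transcribed.
So KosR is not produced.
Xylulose is absent, so QilH is active.
With repressor QilH bound, *oxaD* is not transcribed.
So OxaD is not produced.
Glyoxylate is present, so PurU is inactive.
Required activator PurU is absent, so *bexA* is not transcribed.
So BexA is not produced.
With no repressor bound, *mibQ* is transcribed.

ON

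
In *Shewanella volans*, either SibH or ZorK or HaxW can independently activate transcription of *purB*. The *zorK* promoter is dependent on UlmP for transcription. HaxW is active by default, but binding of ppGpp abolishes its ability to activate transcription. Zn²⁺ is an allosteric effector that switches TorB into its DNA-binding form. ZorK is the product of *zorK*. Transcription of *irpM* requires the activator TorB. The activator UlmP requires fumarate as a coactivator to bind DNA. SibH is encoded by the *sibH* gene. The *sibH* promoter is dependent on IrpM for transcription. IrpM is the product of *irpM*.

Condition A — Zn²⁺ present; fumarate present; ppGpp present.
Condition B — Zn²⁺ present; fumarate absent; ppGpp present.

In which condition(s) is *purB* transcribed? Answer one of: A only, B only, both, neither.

both

Condition A:
Zn²⁺ is present, so TorB is active.
No repressor is bound and TorB is active, so *irpM* is transcribed.
So IrpM is produced and active.
No repressor is bound and IrpM is active, so *sibH* is transcribed.
So SibH is produced and active.
Fumarate is present, so UlmP is active.
No repressor is bound and UlmP is active, so *zorK* is transcribed.
So ZorK is produced and active.
ppGpp is present, so HaxW is inactive.
Activator SibH is present, so *purB* is transcribed.
→ *purB* is ON in A.
Condition B:
Zn²⁺ is present, so TorB is active.
No repressor is bound and TorB is active, so *irpM* is transcribed.
So IrpM is produced and active.
No repressor is bound and IrpM is active, so *sibH* is transcribed.
So SibH is produced and active.
Fumarate is absent, so UlmP is inactive.
Required activator UlmP is absent, so *zorK* is not transcribed.
So ZorK is not produced.
ppGpp is present, so HaxW is inactive.
Activator SibH is present, so *purB* is transcribed.
→ *purB* is ON in B.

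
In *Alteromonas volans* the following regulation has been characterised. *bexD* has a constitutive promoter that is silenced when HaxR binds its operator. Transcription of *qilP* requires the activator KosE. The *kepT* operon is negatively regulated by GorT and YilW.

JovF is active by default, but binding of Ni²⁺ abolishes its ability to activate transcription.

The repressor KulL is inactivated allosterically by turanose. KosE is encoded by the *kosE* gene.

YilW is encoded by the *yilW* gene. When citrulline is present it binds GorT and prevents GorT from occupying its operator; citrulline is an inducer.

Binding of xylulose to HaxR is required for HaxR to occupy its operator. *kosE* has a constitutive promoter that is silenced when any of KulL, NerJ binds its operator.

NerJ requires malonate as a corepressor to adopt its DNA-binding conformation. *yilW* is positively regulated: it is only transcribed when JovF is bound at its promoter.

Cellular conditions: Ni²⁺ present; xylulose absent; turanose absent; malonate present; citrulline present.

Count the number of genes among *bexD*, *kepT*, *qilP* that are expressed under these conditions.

Xylulose is absent, so HaxR is inactive.
With no repressor bound, *bexD* is transcribed.
→ *bexD* is ON.
Citrulline is present, so GorT is inactive.
Ni²⁺ is present, so JovF is inactive.
Required activator JovF is absent, so *yilW* is not transcribed.
So YilW is not produced.
With no repressor bound, *kepT* is transcribed.
→ *kepT* is ON.
Turanose is absent, so KulL is active.
Malonate is present, so NerJ is active.
With repressor KulL bound, *kosE* is not transcribed.
So KosE is not produced.
Required activator KosE is absent, so *qilP* is not transcribed.
→ *qilP* is OFF.
2 of the 3 genes are transcribed.

2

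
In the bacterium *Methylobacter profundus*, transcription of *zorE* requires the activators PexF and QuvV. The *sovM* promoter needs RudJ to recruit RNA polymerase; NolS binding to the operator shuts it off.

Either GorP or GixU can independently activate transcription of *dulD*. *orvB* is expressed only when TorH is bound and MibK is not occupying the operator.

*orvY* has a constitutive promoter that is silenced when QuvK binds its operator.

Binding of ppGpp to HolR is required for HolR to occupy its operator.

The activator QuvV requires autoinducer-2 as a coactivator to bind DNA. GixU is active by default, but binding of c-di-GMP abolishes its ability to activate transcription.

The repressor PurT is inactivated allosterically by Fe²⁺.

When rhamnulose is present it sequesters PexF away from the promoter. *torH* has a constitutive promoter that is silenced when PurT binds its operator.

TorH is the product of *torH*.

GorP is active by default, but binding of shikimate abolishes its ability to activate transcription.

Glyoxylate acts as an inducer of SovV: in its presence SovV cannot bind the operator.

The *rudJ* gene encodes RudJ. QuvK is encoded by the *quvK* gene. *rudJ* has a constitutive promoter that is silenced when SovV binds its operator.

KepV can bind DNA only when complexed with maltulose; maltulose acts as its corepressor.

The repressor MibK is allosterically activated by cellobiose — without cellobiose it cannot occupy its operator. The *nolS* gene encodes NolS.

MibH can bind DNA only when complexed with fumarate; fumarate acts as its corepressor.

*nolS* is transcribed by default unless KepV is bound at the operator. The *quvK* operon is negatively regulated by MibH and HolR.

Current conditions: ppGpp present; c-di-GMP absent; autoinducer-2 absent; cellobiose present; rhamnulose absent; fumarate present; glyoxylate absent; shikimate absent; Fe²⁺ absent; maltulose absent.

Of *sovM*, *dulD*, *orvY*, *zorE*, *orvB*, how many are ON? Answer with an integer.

2

Maltulose is absent, so KepV is inactive.
With no repressor bound, *nolS* is transcribed.
So NolS is produced and active.
Glyoxylate is absent, so SovV is active.
With repressor SovV bound, *rudJ* is not transcribed.
So RudJ is not produced.
With repressor NolS bound, *sovM* is not transcribed.
→ *sovM* is OFF.
Shikimate is absent, so GorP is active.
c-di-GMP is absent, so GixU is active.
Activator GorP is present, so *dulD* is transcribed.
→ *dulD* is ON.
Fumarate is present, so MibH is active.
ppGpp is present, so HolR is active.
With repressor MibH bound, *quvK* is not transcribed.
So QuvK is not produced.
With no repressor bound, *orvY* is transcribed.
→ *orvY* is ON.
Rhamnulose is absent, so PexF is active.
Autoinducer-2 is absent, so QuvV is inactive.
Required activator QuvV is absent, so *zorE* is not transcribed.
→ *zorE* is OFF.
Cellobiose is present, so MibK is active.
Fe²⁺ is absent, so PurT is active.
With repressor PurT bound, *torH* is not transcribed.
So TorH is not produced.
With repressor MibK bound, *orvB* is not transcribed.
→ *orvB* is OFF.
2 of the 5 genes are transcribed.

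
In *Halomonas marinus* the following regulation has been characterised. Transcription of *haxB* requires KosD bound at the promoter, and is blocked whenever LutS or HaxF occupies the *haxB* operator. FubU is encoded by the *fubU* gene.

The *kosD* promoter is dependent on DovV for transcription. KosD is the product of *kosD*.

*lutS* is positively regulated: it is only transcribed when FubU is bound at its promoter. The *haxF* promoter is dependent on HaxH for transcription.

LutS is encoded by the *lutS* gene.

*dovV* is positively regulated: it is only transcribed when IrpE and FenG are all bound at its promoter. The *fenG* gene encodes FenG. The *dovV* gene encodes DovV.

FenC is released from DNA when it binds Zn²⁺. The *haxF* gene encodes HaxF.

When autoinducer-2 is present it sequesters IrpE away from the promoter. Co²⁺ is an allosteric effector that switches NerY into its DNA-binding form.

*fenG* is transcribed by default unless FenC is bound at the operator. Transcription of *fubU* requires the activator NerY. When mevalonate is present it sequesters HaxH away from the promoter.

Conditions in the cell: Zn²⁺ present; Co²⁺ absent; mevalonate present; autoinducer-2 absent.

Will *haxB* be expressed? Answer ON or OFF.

Autoinducer-2 is absent, so IrpE is active.
Zn²⁺ is present, so FenC is inactive.
With no repressor bound, *fenG* is transcribed.
So FenG is produced and active.
No repressor is bound and IrpE and FenG are active, so *dovV* is transcribed.
So DovV is produced and active.
No repressor is bound and DovV is active, so *kosD* is transcribed.
So KosD is produced and active.
Co²⁺ is absent, so NerY is inactive.
Required activator NerY is absent, so *fubU* is not transcribed.
So FubU is not produced.
Required activator FubU is absent, so *lutS* is not transcribed.
So LutS is not produced.
Mevalonate is present, so HaxH is inactive.
Required activator HaxH is absent, so *haxF* is not transcribed.
So HaxF is not produced.
No repressor is bound and KosD is active, so *haxB* is transcribed.

ON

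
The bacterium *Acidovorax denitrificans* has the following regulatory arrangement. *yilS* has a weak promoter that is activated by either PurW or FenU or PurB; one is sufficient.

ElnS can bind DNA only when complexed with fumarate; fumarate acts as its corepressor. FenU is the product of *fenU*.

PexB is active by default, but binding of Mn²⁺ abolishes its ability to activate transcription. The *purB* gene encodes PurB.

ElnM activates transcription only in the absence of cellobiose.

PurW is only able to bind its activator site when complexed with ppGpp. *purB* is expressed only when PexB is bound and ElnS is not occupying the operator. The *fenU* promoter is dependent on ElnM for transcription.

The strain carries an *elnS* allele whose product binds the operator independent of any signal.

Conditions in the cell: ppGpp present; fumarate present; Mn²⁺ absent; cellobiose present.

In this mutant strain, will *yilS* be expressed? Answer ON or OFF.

ppGpp is present, so PurW is active.
Cellobiose is present, so ElnM is inactive.
Required activator ElnM is absent, so *fenU* is not transcribed.
So FenU is not produced.
ElnS is constitutively active in this strain.
Mn²⁺ is absent, so PexB is active.
With repressor ElnS bound, *purB* is not transcribed.
So PurB is not produced.
Activator PurW is present, so *yilS* is transcribed.

ON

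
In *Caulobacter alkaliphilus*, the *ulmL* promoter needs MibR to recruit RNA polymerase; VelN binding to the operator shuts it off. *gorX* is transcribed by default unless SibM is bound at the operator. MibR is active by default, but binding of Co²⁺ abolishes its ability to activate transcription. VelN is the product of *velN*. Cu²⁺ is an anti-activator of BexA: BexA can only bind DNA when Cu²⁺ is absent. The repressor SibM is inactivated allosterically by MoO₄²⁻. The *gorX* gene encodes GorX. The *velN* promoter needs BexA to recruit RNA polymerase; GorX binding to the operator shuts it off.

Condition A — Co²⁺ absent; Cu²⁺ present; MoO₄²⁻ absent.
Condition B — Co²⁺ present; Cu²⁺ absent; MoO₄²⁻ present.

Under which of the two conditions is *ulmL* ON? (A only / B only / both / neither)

A only

Condition A:
Co²⁺ is absent, so MibR is active.
Cu²⁺ is present, so BexA is inactive.
MoO₄²⁻ is absent, so SibM is active.
With repressor SibM bound, *gorX* is not transcribed.
So GorX is not produced.
Required activator BexA is absent, so *velN* is not transcribed.
So VelN is not produced.
No repressor is bound and MibR is active, so *ulmL* is transcribed.
→ *ulmL* is ON in A.
Condition B:
Co²⁺ is present, so MibR is inactive.
Cu²⁺ is absent, so BexA is active.
MoO₄²⁻ is present, so SibM is inactive.
With no repressor bound, *gorX* is transcribed.
So GorX is produced and active.
With repressor GorX bound, *velN* is not transcribed.
So VelN is not produced.
Required activator MibR is absent, so *ulmL* is not transcribed.
→ *ulmL* is OFF in B.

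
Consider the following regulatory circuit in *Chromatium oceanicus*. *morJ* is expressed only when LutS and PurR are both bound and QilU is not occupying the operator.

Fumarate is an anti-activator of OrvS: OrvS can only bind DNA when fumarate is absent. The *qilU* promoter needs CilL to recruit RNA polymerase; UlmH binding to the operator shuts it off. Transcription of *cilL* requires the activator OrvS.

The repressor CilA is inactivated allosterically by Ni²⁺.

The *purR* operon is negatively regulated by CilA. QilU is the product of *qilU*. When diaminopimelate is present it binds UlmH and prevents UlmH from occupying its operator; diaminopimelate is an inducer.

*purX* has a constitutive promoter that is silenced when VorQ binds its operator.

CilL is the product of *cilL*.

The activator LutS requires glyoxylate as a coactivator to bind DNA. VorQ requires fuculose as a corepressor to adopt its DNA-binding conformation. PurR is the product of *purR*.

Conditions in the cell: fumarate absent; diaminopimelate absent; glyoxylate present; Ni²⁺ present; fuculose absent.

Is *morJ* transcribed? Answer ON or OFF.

ON

Glyoxylate is present, so LutS is active.
Fumarate is absent, so OrvS is active.
No repressor is bound and OrvS is active, so *cilL* is transcribed.
So CilL is produced and active.
Diaminopimelate is absent, so UlmH is active.
With repressor UlmH bound, *qilU* is not transcribed.
So QilU is not produced.
Ni²⁺ is present, so CilA is inactive.
With no repressor bound, *purR* is transcribed.
So PurR is produced and active.
No repressor is bound and LutS and PurR are active, so *morJ* is transcribed.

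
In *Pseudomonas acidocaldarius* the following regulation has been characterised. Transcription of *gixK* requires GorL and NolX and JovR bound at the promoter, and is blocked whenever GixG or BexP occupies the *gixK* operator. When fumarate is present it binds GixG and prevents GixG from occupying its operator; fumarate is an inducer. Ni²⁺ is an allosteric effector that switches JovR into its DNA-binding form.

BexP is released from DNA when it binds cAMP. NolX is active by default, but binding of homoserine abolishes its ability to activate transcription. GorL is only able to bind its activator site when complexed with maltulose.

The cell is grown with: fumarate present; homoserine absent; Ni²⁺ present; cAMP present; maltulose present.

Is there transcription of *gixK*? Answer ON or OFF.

ON

Maltulose is present, so GorL is active.
Homoserine is absent, so NolX is active.
Ni²⁺ is present, so JovR is active.
Fumarate is present, so GixG is inactive.
cAMP is present, so BexP is inactive.
No repressor is bound and GorL and NolX and JovR are active, so *gixK* is transcribed.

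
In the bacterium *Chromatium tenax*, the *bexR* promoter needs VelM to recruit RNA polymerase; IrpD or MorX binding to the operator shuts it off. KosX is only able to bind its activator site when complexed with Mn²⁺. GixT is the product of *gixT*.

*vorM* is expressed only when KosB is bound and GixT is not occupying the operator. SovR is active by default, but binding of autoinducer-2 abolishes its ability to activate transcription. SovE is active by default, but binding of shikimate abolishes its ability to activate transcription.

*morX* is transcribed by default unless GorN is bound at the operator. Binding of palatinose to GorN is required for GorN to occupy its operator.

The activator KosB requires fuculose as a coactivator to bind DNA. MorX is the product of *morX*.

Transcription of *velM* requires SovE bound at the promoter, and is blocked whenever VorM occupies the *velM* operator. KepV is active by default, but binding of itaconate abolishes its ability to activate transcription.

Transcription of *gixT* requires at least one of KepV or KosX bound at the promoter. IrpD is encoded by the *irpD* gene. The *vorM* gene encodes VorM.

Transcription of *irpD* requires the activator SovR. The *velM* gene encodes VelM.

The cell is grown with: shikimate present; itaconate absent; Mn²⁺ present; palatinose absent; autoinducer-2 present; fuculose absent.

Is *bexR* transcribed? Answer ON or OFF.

OFF

Autoinducer-2 is present, so SovR is inactive.
Required activator SovR is absent, so *irpD* is not transcribed.
So IrpD is not produced.
Palatinose is absent, so GorN is inactive.
With no repressor bound, *morX* is transcribed.
So MorX is produced and active.
Fuculose is absent, so KosB is inactive.
Itaconate is absent, so KepV is active.
Mn²⁺ is present, so KosX is active.
Activator KepV is present, so *gixT* is transcribed.
So GixT is produced and active.
With repressor GixT bound, *vorM* is not transcribed.
So VorM is not produced.
Shikimate is present, so SovE is inactive.
Required activator SovE is absent, so *velM* is not transcribed.
So VelM is not produced.
With repressor MorX bound, *bexR* is not transcribed.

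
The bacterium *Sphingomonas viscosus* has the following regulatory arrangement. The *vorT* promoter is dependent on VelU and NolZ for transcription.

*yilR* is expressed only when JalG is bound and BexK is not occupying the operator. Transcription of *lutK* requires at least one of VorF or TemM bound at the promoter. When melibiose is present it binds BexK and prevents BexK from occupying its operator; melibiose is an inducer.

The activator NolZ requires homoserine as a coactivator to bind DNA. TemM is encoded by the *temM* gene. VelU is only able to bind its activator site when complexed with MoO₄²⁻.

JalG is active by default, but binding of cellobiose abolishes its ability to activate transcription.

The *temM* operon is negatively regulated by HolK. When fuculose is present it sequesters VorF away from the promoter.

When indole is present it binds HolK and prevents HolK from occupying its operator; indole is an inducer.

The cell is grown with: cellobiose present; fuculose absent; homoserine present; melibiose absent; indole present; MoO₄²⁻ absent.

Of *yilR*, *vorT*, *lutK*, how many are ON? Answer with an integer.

Cellobiose is present, so JalG is inactive.
Melibiose is absent, so BexK is active.
With repressor BexK bound, *yilR* is not transcribed.
→ *yilR* is OFF.
MoO₄²⁻ is absent, so VelU is inactive.
Homoserine is present, so NolZ is active.
Required activator VelU is absent, so *vorT* is not transcribed.
→ *vorT* is OFF.
Fuculose is absent, so VorF is active.
Indole is present, so HolK is inactive.
With no repressor bound, *temM* is transcribed.
So TemM is produced and active.
Activator VorF is present, so *lutK* is transcribed.
→ *lutK* is ON.
1 of the 3 genes is transcribed.

1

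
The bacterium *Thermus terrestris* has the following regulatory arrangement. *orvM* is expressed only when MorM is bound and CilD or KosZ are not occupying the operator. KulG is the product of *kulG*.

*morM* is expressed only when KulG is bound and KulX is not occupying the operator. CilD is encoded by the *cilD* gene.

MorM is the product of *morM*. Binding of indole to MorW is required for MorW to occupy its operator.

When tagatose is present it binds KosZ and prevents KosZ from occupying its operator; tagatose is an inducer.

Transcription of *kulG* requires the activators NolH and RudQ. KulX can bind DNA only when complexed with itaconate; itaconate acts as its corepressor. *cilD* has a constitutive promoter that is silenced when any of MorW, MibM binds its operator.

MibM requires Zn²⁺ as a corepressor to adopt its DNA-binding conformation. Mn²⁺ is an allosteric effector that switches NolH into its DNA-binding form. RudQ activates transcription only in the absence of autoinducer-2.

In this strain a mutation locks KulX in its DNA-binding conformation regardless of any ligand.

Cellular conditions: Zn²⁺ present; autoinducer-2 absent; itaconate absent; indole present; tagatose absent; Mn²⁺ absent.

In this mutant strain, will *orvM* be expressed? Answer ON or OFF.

Indole is present, so MorW is active.
Zn²⁺ is present, so MibM is active.
With repressor MorW bound, *cilD* is not transcribed.
So CilD is not produced.
Mn²⁺ is absent, so NolH is inactive.
Autoinducer-2 is absent, so RudQ is active.
Required activator NolH is absent, so *kulG* is not transcribed.
So KulG is not produced.
KulX is constitutively active in this strain.
With repressor KulX bound, *morM* is not transcribed.
So MorM is not produced.
Tagatose is absent, so KosZ is active.
With repressor KosZ bound, *orvM* is not transcribed.

OFF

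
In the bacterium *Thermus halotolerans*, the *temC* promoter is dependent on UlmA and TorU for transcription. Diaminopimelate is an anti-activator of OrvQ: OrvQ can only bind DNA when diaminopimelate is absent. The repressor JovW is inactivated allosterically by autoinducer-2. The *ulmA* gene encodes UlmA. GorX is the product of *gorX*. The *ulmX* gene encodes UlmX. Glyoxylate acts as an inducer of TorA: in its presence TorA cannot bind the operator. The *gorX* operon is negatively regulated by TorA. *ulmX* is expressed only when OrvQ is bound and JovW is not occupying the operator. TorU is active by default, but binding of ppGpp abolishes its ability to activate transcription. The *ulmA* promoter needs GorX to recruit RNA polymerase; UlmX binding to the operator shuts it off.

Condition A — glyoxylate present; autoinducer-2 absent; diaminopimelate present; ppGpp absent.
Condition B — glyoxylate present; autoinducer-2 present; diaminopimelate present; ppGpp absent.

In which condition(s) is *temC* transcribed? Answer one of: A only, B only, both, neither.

Condition A:
Glyoxylate is present, so TorA is inactive.
With no repressor bound, *gorX* is transcribed.
So GorX is produced and active.
Autoinducer-2 is absent, so JovW is active.
Diaminopimelate is present, so OrvQ is inactive.
With repressor JovW bound, *ulmX* is not transcribed.
So UlmX is not produced.
No repressor is bound and GorX is active, so *ulmA* is transcribed.
So UlmA is produced and active.
ppGpp is absent, so TorU is active.
No repressor is bound and UlmA and TorU are active, so *temC* is transcribed.
→ *temC* is ON in A.
Condition B:
Glyoxylate is present, so TorA is inactive.
With no repressor bound, *gorX* is transcribed.
So GorX is produced and active.
Autoinducer-2 is present, so JovW is inactive.
Diaminopimelate is present, so OrvQ is inactive.
Required activator OrvQ is absent, so *ulmX* is not transcribed.
So UlmX is not produced.
No repressor is bound and GorX is active, so *ulmA* is transcribed.
So UlmA is produced and active.
ppGpp is absent, so TorU is active.
No repressor is bound and UlmA and TorU are active, so *temC* is transcribed.
→ *temC* is ON in B.

both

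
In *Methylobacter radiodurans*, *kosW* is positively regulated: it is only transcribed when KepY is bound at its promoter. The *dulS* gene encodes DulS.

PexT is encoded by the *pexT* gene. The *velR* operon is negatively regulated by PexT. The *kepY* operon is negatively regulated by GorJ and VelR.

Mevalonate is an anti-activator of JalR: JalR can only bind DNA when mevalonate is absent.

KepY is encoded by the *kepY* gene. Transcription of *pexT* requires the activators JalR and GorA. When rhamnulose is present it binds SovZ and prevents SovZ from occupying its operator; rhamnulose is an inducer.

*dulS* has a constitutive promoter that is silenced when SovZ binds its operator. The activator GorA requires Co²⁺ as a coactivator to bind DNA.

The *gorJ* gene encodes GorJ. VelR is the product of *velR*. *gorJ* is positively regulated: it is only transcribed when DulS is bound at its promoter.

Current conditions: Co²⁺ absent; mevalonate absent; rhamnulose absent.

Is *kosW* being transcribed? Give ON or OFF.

OFF

Rhamnulose is absent, so SovZ is active.
With repressor SovZ bound, *dulS* is not transcribed.
So DulS is not produced.
Required activator DulS is absent, so *gorJ* is not transcribed.
So GorJ is not produced.
Mevalonate is absent, so JalR is active.
Co²⁺ is absent, so GorA is inactive.
Required activator GorA is absent, so *pexT* is not transcribed.
So PexT is not produced.
With no repressor bound, *velR* is transcribed.
So VelR is produced and active.
With repressor VelR bound, *kepY* is not transcribed.
So KepY is not produced.
Required activator KepY is absent, so *kosW* is not transcribed.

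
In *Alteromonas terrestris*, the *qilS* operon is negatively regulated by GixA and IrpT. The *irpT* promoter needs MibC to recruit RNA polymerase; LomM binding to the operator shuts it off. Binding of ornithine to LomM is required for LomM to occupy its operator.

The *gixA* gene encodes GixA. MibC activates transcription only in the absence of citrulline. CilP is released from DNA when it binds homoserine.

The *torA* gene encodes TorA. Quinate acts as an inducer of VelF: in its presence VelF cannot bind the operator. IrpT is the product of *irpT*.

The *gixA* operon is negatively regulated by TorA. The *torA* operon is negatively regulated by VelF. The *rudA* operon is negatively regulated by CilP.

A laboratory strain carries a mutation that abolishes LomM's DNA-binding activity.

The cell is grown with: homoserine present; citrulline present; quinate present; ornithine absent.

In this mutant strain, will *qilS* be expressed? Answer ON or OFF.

Quinate is present, so VelF is inactive.
With no repressor bound, *torA* is transcribed.
So TorA is produced and active.
With repressor TorA bound, *gixA* is not transcribed.
So GixA is not produced.
Citrulline is present, so MibC is inactive.
LomM is non-functional in this strain, so it has no effect.
Required activator MibC is absent, so *irpT* is not transcribed.
So IrpT is not produced.
With no repressor bound, *qilS* is transcribed.

ON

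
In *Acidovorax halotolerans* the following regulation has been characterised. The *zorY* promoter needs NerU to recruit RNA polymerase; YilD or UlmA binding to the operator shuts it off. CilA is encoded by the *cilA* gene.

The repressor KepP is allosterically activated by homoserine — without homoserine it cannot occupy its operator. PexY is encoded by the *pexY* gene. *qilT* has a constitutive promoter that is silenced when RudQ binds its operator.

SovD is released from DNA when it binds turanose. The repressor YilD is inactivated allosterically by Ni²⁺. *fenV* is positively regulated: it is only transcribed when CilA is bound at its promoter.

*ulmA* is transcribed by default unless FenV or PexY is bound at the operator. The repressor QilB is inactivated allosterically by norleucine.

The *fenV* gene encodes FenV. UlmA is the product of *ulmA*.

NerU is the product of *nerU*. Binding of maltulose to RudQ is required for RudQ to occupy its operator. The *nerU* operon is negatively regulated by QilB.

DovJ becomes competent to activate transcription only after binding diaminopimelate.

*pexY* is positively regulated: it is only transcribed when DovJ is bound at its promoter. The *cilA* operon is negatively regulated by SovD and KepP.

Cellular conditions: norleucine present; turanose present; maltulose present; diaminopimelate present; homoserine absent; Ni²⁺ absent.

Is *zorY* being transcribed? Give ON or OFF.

OFF

Norleucine is present, so QilB is inactive.
With no repressor bound, *nerU* is transcribed.
So NerU is produced and active.
Ni²⁺ is absent, so YilD is active.
Turanose is present, so SovD is inactive.
Homoserine is absent, so KepP is inactive.
With no repressor bound, *cilA* is transcribed.
So CilA is produced and active.
No repressor is bound and CilA is active, so *fenV* is transcribed.
So FenV is produced and active.
Diaminopimelate is present, so DovJ is active.
No repressor is bound and DovJ is active, so *pexY* is transcribed.
So PexY is produced and active.
With repressor FenV bound, *ulmA* is not transcribed.
So UlmA is not produced.
With repressor YilD bound, *zorY* is not transcribed.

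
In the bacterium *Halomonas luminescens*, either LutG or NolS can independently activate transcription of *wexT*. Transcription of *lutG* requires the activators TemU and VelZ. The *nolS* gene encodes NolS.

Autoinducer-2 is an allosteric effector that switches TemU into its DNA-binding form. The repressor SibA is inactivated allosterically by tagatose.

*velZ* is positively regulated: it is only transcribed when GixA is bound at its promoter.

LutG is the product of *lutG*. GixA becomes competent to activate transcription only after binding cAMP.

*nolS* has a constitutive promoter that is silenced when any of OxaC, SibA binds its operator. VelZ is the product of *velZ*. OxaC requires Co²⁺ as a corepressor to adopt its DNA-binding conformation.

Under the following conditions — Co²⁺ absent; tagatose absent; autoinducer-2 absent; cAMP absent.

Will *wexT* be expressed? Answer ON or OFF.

OFF

Autoinducer-2 is absent, so TemU is inactive.
cAMP is absent, so GixA is inactive.
Required activator GixA is absent, so *velZ* is not transcribed.
So VelZ is not produced.
Required activator TemU is absent, so *lutG* is not transcribed.
So LutG is not produced.
Co²⁺ is absent, so OxaC is inactive.
Tagatose is absent, so SibA is active.
With repressor SibA bound, *nolS* is not transcribed.
So NolS is not produced.
No activator is available at the *wexT* promoter, so *wexT* is not transcribed.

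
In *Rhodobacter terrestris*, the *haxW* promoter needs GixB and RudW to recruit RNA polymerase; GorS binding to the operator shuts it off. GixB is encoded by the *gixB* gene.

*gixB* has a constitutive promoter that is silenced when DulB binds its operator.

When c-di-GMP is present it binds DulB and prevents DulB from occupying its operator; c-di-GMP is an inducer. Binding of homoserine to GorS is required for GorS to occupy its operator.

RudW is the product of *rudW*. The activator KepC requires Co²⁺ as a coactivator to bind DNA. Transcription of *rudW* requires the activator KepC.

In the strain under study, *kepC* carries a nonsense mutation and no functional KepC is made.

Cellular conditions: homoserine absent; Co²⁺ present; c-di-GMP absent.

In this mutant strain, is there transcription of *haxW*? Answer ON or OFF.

c-di-GMP is absent, so DulB is active.
With repressor DulB bound, *gixB* is not transcribed.
So GixB is not produced.
KepC is non-functional in this strain, so it has no effect.
Required activator KepC is absent, so *rudW* is not transcribed.
So RudW is not produced.
Homoserine is absent, so GorS is inactive.
Required activator GixB is absent, so *haxW* is not transcribed.

OFF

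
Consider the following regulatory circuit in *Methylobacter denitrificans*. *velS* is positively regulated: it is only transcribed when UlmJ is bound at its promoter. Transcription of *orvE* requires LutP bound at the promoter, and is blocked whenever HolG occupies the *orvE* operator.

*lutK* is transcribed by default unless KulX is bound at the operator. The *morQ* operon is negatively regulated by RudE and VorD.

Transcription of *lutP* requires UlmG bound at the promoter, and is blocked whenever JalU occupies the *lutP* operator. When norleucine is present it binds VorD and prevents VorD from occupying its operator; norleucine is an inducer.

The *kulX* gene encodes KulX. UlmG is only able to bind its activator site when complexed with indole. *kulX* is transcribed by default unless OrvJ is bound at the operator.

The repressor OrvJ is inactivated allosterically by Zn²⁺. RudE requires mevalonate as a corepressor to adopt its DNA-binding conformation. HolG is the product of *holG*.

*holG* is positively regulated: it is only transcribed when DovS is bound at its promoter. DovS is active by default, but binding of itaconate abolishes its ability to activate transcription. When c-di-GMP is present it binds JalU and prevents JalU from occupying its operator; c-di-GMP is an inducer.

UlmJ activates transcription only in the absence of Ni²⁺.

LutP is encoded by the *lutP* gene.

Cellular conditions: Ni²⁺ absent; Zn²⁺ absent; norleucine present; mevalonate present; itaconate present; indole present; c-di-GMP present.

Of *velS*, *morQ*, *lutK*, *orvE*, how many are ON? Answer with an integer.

3

Ni²⁺ is absent, so UlmJ is active.
No repressor is bound and UlmJ is active, so *velS* is transcribed.
→ *velS* is ON.
Mevalonate is present, so RudE is active.
Norleucine is present, so VorD is inactive.
With repressor RudE bound, *morQ* is not transcribed.
→ *morQ* is OFF.
Zn²⁺ is absent, so OrvJ is active.
With repressor OrvJ bound, *kulX* is not transcribed.
So KulX is not produced.
With no repressor bound, *lutK* is transcribed.
→ *lutK* is ON.
c-di-GMP is present, so JalU is inactive.
Indole is present, so UlmG is active.
No repressor is bound and UlmG is active, so *lutP* is transcribed.
So LutP is produced and active.
Itaconate is present, so DovS is inactive.
Required activator DovS is absent, so *holG* is not transcribed.
So HolG is not produced.
No repressor is bound and LutP is active, so *orvE* is transcribed.
→ *orvE* is ON.
3 of the 4 genes are transcribed.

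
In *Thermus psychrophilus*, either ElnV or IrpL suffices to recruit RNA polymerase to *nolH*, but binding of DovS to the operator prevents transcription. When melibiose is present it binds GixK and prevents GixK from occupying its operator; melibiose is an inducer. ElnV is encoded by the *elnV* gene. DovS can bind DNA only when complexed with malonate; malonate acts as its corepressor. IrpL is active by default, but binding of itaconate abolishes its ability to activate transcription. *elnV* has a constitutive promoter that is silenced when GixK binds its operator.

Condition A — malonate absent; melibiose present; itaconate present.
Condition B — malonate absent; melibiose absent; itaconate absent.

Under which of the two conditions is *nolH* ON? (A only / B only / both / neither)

Condition A:
Malonate is absent, so DovS is inactive.
Melibiose is present, so GixK is inactive.
With no repressor bound, *elnV* is transcribed.
So ElnV is produced and active.
Itaconate is present, so IrpL is inactive.
Activator ElnV is present, so *nolH* is transcribed.
→ *nolH* is ON in A.
Condition B:
Malonate is absent, so DovS is inactive.
Melibiose is absent, so GixK is active.
With repressor GixK bound, *elnV* is not transcribed.
So ElnV is not produced.
Itaconate is absent, so IrpL is active.
Activator IrpL is present, so *nolH* is transcribed.
→ *nolH* is ON in B.

both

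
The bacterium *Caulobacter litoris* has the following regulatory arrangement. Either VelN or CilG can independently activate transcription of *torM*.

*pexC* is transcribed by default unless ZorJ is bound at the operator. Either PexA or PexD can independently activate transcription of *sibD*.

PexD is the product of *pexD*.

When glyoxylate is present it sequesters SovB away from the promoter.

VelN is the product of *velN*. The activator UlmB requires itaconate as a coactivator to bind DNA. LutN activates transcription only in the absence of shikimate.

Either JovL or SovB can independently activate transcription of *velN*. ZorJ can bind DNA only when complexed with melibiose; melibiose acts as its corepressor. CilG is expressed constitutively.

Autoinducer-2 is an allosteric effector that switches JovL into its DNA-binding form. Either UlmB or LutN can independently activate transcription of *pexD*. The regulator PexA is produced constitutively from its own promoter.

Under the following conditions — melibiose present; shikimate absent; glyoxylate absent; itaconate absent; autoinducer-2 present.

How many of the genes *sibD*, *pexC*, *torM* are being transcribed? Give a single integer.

2

PexA is produced constitutively and is active.
Itaconate is absent, so UlmB is inactive.
Shikimate is absent, so LutN is active.
Activator LutN is present, so *pexD* is transcribed.
So PexD is produced and active.
Activator PexA is present, so *sibD* is transcribed.
→ *sibD* is ON.
Melibiose is present, so ZorJ is active.
With repressor ZorJ bound, *pexC* is not transcribed.
→ *pexC* is OFF.
Autoinducer-2 is present, so JovL is active.
Glyoxylate is absent, so SovB is active.
Activator JovL is present, so *velN* is transcribed.
So VelN is produced and active.
CilG is produced constitutively and is active.
Activator VelN is present, so *torM* is transcribed.
→ *torM* is ON.
2 of the 3 genes are transcribed.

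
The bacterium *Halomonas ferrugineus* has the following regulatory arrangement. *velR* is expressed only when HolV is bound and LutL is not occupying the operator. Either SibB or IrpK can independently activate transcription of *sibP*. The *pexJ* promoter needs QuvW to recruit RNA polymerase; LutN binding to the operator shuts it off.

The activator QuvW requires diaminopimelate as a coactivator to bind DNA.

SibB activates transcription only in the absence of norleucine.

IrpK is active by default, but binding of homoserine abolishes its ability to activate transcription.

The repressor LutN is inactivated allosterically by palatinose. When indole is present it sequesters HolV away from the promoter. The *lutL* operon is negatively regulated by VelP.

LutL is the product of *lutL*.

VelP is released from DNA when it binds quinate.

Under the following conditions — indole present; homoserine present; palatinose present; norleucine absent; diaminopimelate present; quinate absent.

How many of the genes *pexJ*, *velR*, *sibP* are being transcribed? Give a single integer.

Diaminopimelate is present, so QuvW is active.
Palatinose is present, so LutN is inactive.
No repressor is bound and QuvW is active, so *pexJ* is transcribed.
→ *pexJ* is ON.
Indole is present, so HolV is inactive.
Quinate is absent, so VelP is active.
With repressor VelP bound, *lutL* is not transcribed.
So LutL is not produced.
Required activator HolV is absent, so *velR* is not transcribed.
→ *velR* is OFF.
Norleucine is absent, so SibB is active.
Homoserine is present, so IrpK is inactive.
Activator SibB is present, so *sibP* is transcribed.
→ *sibP* is ON.
2 of the 3 genes are transcribed.

2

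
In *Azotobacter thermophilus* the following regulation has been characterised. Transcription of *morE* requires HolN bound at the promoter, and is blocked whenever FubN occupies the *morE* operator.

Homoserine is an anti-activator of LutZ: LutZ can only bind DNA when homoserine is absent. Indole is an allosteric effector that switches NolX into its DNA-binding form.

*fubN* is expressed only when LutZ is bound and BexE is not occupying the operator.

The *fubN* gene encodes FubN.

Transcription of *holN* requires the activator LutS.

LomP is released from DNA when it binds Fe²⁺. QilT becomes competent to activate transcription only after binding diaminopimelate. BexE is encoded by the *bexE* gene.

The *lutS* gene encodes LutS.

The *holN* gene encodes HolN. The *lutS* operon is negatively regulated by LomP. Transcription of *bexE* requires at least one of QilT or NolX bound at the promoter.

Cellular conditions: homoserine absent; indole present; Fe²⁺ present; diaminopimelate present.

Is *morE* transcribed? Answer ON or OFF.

Fe²⁺ is present, so LomP is inactive.
With no repressor bound, *lutS* is transcribed.
So LutS is produced and active.
No repressor is bound and LutS is active, so *holN* is transcribed.
So HolN is produced and active.
Homoserine is absent, so LutZ is active.
Diaminopimelate is present, so QilT is active.
Indole is present, so NolX is active.
Activator QilT is present, so *bexE* is transcribed.
So BexE is produced and active.
With repressor BexE bound, *fubN* is not transcribed.
So FubN is not produced.
No repressor is bound and HolN is active, so *morE* is transcribed.

ON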